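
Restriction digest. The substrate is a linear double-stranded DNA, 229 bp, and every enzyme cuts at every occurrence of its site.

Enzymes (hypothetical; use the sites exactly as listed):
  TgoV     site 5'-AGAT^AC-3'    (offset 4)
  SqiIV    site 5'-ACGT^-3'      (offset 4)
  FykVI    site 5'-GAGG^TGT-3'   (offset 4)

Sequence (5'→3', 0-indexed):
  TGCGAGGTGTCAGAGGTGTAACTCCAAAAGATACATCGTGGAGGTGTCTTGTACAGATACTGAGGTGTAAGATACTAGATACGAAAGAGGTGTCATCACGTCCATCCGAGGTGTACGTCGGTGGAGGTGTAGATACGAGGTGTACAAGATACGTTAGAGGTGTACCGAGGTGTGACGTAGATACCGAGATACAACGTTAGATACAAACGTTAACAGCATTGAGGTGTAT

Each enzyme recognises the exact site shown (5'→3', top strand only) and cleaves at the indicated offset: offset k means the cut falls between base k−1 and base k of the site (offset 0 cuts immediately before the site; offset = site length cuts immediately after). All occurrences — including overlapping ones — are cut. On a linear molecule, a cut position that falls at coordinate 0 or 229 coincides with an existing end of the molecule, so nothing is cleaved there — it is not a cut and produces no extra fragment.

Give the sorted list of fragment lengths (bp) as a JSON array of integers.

Site scan:
  TgoV AGATAC/4: at [28, 54, 69, 76, 130, 146, 178, 186, 198] ⇒ [32, 58, 73, 80, 134, 150, 182, 190, 202]
  SqiIV ACGT/4: at [97, 114, 150, 174, 193, 206] ⇒ [101, 118, 154, 178, 197, 210]
  FykVI GAGGTGT/4: at [3, 12, 40, 61, 86, 107, 123, 136, 156, 166, 220] ⇒ [7, 16, 44, 65, 90, 111, 127, 140, 160, 170, 224]

Pooled cuts: [7, 16, 32, 44, 58, 65, 73, 80, 90, 101, 111, 118, 127, 134, 140, 150, 154, 160, 170, 178, 182, 190, 197, 202, 210, 224]

Fragment lengths:
  [0,7): 7 bp
  [7,16): 9 bp
  [16,32): 16 bp
  [32,44): 12 bp
  [44,58): 14 bp
  [58,65): 7 bp
  [65,73): 8 bp
  [73,80): 7 bp
  [80,90): 10 bp
  [90,101): 11 bp
  [101,111): 10 bp
  [111,118): 7 bp
  [118,127): 9 bp
  [127,134): 7 bp
  [134,140): 6 bp
  [140,150): 10 bp
  [150,154): 4 bp
  [154,160): 6 bp
  [160,170): 10 bp
  [170,178): 8 bp
  [178,182): 4 bp
  [182,190): 8 bp
  [190,197): 7 bp
  [197,202): 5 bp
  [202,210): 8 bp
  [210,224): 14 bp
  [224,229): 5 bp

[4,4,5,5,6,6,7,7,7,7,7,7,8,8,8,8,9,9,10,10,10,10,11,12,14,14,16]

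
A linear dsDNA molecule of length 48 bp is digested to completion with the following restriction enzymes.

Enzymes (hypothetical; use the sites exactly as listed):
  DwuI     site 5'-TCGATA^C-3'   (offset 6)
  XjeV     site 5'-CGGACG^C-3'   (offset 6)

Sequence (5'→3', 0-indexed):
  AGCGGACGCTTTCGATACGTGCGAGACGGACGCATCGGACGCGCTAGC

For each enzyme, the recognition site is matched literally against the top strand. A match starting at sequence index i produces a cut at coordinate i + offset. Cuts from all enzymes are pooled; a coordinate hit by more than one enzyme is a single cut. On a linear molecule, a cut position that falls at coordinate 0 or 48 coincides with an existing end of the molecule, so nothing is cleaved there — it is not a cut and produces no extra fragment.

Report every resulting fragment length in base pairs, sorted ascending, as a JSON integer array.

[7,8,9,9,15]

Site scan:
  DwuI TCGATAC/6: at [11] ⇒ [17]
  XjeV CGGACGC/6: at [2, 26, 35] ⇒ [8, 32, 41]

All cut coordinates (distinct, sorted): [8, 17, 32, 41]

Fragments:
  [0,8): 8 bp
  [8,17): 9 bp
  [17,32): 15 bp
  [32,41): 9 bp
  [41,48): 7 bp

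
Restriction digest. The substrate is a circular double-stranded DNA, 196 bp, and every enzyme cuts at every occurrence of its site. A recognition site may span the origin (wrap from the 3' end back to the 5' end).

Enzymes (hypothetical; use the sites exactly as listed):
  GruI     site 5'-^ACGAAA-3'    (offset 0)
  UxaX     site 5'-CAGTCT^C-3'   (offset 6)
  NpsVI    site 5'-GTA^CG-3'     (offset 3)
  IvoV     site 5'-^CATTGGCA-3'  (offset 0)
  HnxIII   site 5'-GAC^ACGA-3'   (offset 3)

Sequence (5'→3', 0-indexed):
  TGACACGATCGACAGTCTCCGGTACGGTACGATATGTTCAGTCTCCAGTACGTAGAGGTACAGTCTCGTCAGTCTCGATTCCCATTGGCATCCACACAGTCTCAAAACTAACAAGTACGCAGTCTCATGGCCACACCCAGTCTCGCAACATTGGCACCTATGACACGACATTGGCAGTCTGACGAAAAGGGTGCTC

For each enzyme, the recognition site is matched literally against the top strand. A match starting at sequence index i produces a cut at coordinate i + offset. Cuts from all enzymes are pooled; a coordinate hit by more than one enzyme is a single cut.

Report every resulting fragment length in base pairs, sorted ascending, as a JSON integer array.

[4,5,5,6,6,7,8,9,13,14,15,15,16,16,18,19,20]

Scan for sites:
  GruI ACGAAA/0: at [181] ⇒ [181]
  UxaX CAGTCTC/6: at [12, 38, 60, 69, 96, 119, 137] ⇒ [18, 44, 66, 75, 102, 125, 143]
  NpsVI GTACG/3: at [21, 26, 47, 114] ⇒ [24, 29, 50, 117]
  IvoV CATTGGCA/0: at [82, 148, 168] ⇒ [82, 148, 168]
  HnxIII GACACGA/3: at [1, 161] ⇒ [4, 164]

Pooled cuts: [4, 18, 24, 29, 44, 50, 66, 75, 82, 102, 117, 125, 143, 148, 164, 168, 181]

Fragments:
  4→18: 14 bp
  18→24: 6 bp
  24→29: 5 bp
  29→44: 15 bp
  44→50: 6 bp
  50→66: 16 bp
  66→75: 9 bp
  75→82: 7 bp
  82→102: 20 bp
  102→117: 15 bp
  117→125: 8 bp
  125→143: 18 bp
  143→148: 5 bp
  148→164: 16 bp
  164→168: 4 bp
  168→181: 13 bp
  181→4 (wrap): 196-181+4 = 19 bp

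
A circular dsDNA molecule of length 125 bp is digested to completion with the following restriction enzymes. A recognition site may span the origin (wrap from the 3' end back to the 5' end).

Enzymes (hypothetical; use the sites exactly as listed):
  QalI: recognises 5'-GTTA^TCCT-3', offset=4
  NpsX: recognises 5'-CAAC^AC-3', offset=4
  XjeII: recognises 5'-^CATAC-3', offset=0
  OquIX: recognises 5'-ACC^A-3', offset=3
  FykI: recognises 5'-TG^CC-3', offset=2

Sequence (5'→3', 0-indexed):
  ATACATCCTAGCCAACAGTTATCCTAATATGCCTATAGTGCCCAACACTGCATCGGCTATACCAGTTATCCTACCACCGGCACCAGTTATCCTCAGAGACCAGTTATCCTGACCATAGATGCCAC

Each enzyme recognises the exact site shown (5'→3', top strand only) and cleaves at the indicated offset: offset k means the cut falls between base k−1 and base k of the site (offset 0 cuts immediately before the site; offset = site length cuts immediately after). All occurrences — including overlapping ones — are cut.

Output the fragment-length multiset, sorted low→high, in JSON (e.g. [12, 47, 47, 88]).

Scan for sites:
  QalI GTTATCCT/4: at [17, 64, 85, 102] ⇒ [21, 68, 89, 106]
  NpsX CAACAC/4: at [42] ⇒ [46]
  XjeII CATAC/0: at [124] ⇒ [124]
  OquIX ACCA/3: at [60, 72, 81, 98, 111] ⇒ [63, 75, 84, 101, 114]
  FykI TGCC/2: at [29, 38, 119] ⇒ [31, 40, 121]

All cut coordinates (distinct, sorted): [21, 31, 40, 46, 63, 68, 75, 84, 89, 101, 106, 114, 121, 124]

Fragments:
  21→31: 10 bp
  31→40: 9 bp
  40→46: 6 bp
  46→63: 17 bp
  63→68: 5 bp
  68→75: 7 bp
  75→84: 9 bp
  84→89: 5 bp
  89→101: 12 bp
  101→106: 5 bp
  106→114: 8 bp
  114→121: 7 bp
  121→124: 3 bp
  124→21 (wrap): 125-124+21 = 22 bp

[3,5,5,5,6,7,7,8,9,9,10,12,17,22]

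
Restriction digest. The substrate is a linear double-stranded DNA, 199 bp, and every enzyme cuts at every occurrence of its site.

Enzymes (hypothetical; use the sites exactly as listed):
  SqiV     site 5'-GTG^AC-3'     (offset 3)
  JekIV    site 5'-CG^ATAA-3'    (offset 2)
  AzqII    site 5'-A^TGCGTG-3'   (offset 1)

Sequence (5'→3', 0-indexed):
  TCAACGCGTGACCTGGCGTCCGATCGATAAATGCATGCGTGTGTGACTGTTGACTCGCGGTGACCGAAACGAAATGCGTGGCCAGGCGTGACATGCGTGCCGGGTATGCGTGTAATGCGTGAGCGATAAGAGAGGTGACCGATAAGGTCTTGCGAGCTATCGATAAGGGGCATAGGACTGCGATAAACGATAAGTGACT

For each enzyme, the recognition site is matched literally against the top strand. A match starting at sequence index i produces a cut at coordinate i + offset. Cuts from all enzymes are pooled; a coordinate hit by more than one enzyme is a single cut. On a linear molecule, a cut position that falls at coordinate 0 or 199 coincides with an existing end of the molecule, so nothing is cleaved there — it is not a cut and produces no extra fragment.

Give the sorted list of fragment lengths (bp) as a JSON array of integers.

Per-enzyme occurrences:
  SqiV GTGAC/3: at [7, 42, 59, 87, 134, 193] ⇒ [10, 45, 62, 90, 137, 196]
  JekIV CGATAA/2: at [24, 123, 139, 160, 180, 187] ⇒ [26, 125, 141, 162, 182, 189]
  AzqII ATGCGTG/1: at [34, 73, 92, 105, 114] ⇒ [35, 74, 93, 106, 115]

Pooled cuts: [10, 26, 35, 45, 62, 74, 90, 93, 106, 115, 125, 137, 141, 162, 182, 189, 196]

Fragment lengths:
  [0,10): 10 bp
  [10,26): 16 bp
  [26,35): 9 bp
  [35,45): 10 bp
  [45,62): 17 bp
  [62,74): 12 bp
  [74,90): 16 bp
  [90,93): 3 bp
  [93,106): 13 bp
  [106,115): 9 bp
  [115,125): 10 bp
  [125,137): 12 bp
  [137,141): 4 bp
  [141,162): 21 bp
  [162,182): 20 bp
  [182,189): 7 bp
  [189,196): 7 bp
  [196,199): 3 bp

[3,3,4,7,7,9,9,10,10,10,12,12,13,16,16,17,20,21]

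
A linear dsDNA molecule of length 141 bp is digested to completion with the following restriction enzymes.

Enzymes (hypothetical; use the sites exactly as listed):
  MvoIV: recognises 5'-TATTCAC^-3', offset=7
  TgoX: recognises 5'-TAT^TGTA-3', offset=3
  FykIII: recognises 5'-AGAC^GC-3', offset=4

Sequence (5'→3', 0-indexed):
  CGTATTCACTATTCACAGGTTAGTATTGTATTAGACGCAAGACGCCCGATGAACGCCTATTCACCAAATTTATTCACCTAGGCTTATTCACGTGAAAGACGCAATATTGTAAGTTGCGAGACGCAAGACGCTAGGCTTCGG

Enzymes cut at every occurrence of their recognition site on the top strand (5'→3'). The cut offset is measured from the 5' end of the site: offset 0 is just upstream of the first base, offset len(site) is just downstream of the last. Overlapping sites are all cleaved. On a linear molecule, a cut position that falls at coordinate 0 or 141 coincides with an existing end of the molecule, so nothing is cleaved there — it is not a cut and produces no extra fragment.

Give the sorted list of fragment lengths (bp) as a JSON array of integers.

[7,7,7,7,9,9,10,10,12,13,14,15,21]

Scan for sites:
  MvoIV TATTCAC/7: at [2, 9, 57, 70, 84] ⇒ [9, 16, 64, 77, 91]
  TgoX TATTGTA/3: at [23, 104] ⇒ [26, 107]
  FykIII AGACGC/4: at [32, 39, 96, 118, 125] ⇒ [36, 43, 100, 122, 129]

All cut coordinates (distinct, sorted): [9, 16, 26, 36, 43, 64, 77, 91, 100, 107, 122, 129]

Fragments:
  [0,9): 9 bp
  [9,16): 7 bp
  [16,26): 10 bp
  [26,36): 10 bp
  [36,43): 7 bp
  [43,64): 21 bp
  [64,77): 13 bp
  [77,91): 14 bp
  [91,100): 9 bp
  [100,107): 7 bp
  [107,122): 15 bp
  [122,129): 7 bp
  [129,141): 12 bp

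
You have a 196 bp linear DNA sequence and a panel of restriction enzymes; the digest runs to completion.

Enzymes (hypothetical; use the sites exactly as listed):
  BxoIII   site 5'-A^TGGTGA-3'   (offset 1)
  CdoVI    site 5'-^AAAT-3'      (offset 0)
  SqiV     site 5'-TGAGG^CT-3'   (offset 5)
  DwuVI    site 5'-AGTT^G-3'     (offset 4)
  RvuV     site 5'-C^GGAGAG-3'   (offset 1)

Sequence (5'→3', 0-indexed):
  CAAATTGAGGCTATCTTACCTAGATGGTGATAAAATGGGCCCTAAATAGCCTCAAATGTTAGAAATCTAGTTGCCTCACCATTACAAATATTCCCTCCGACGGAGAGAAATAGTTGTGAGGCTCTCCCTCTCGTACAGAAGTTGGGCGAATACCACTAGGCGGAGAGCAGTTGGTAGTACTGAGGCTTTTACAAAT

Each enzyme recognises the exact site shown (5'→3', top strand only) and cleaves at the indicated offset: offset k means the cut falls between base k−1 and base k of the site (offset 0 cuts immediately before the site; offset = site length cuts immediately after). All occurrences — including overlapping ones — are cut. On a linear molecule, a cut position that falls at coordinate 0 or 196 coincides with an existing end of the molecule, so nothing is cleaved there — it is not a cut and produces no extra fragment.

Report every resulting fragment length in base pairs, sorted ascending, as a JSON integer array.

Scan for sites:
  BxoIII (ATGGTGA, off=1): starts [23] → cuts [24]
  CdoVI (AAAT, off=0): starts [1, 32, 43, 53, 62, 85, 107, 192] → cuts [1, 32, 43, 53, 62, 85, 107, 192]
  SqiV (TGAGGCT, off=5): starts [5, 116, 180] → cuts [10, 121, 185]
  DwuVI (AGTTG, off=4): starts [68, 111, 139, 168] → cuts [72, 115, 143, 172]
  RvuV (CGGAGAG, off=1): starts [100, 160] → cuts [101, 161]

Pooled cuts: [1, 10, 24, 32, 43, 53, 62, 72, 85, 101, 107, 115, 121, 143, 161, 172, 185, 192]

Fragment lengths:
  [0,1): 1 bp
  [1,10): 9 bp
  [10,24): 14 bp
  [24,32): 8 bp
  [32,43): 11 bp
  [43,53): 10 bp
  [53,62): 9 bp
  [62,72): 10 bp
  [72,85): 13 bp
  [85,101): 16 bp
  [101,107): 6 bp
  [107,115): 8 bp
  [115,121): 6 bp
  [121,143): 22 bp
  [143,161): 18 bp
  [161,172): 11 bp
  [172,185): 13 bp
  [185,192): 7 bp
  [192,196): 4 bp

[1,4,6,6,7,8,8,9,9,10,10,11,11,13,13,14,16,18,22]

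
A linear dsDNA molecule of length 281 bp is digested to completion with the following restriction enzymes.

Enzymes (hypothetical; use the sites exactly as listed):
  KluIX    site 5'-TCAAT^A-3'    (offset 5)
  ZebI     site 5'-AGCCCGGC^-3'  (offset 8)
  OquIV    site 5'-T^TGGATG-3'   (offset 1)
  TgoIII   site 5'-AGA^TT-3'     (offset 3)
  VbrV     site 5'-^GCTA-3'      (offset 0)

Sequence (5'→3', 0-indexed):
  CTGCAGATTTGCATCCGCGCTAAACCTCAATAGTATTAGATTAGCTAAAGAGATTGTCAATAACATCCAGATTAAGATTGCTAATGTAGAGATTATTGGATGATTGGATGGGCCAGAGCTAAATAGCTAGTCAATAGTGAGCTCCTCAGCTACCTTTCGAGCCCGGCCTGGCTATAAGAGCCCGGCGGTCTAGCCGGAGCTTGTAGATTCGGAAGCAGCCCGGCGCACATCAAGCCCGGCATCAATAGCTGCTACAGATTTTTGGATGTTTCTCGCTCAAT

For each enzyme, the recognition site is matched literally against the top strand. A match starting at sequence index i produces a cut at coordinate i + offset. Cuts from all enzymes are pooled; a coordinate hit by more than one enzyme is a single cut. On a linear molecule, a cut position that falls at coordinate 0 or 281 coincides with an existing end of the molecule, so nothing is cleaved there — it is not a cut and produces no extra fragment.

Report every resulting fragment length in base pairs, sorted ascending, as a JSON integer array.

Per-enzyme occurrences:
  KluIX TCAATA/5: at [26, 56, 130, 241] ⇒ [31, 61, 135, 246]
  ZebI AGCCCGGC/8: at [159, 178, 216, 232] ⇒ [167, 186, 224, 240]
  OquIV TTGGATG/1: at [95, 103, 261] ⇒ [96, 104, 262]
  TgoIII AGATT/3: at [4, 37, 50, 68, 74, 89, 204, 255] ⇒ [7, 40, 53, 71, 77, 92, 207, 258]
  VbrV GCTA/0: at [18, 43, 79, 117, 125, 148, 170, 250] ⇒ [18, 43, 79, 117, 125, 148, 170, 250]

All cut coordinates (distinct, sorted): [7, 18, 31, 40, 43, 53, 61, 71, 77, 79, 92, 96, 104, 117, 125, 135, 148, 167, 170, 186, 207, 224, 240, 246, 250, 258, 262]

Fragments:
  [0,7): 7 bp
  [7,18): 11 bp
  [18,31): 13 bp
  [31,40): 9 bp
  [40,43): 3 bp
  [43,53): 10 bp
  [53,61): 8 bp
  [61,71): 10 bp
  [71,77): 6 bp
  [77,79): 2 bp
  [79,92): 13 bp
  [92,96): 4 bp
  [96,104): 8 bp
  [104,117): 13 bp
  [117,125): 8 bp
  [125,135): 10 bp
  [135,148): 13 bp
  [148,167): 19 bp
  [167,170): 3 bp
  [170,186): 16 bp
  [186,207): 21 bp
  [207,224): 17 bp
  [224,240): 16 bp
  [240,246): 6 bp
  [246,250): 4 bp
  [250,258): 8 bp
  [258,262): 4 bp
  [262,281): 19 bp

[2,3,3,4,4,4,6,6,7,8,8,8,8,9,10,10,10,11,13,13,13,13,16,16,17,19,19,21]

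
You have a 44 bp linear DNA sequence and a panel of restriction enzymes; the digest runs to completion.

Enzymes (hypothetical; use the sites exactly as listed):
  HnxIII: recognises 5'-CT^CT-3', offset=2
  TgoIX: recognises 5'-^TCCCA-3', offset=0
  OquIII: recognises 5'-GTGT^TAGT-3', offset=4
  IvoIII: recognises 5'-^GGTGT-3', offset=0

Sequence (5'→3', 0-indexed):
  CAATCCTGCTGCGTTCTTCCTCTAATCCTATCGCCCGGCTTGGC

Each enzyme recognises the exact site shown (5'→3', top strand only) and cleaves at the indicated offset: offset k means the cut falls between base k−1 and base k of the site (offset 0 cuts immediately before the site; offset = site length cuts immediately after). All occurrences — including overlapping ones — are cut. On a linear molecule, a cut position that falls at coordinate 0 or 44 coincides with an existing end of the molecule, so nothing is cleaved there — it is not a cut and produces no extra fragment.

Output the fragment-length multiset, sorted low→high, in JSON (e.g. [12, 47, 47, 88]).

[21,23]

Scan for sites:
  HnxIII (CTCT, off=2): starts [19] → cuts [21]
  TgoIX (TCCCA, off=0): no sites
  OquIII (GTGTTAGT, off=4): no sites
  IvoIII (GGTGT, off=0): no sites

Pooled cuts: [21]

Fragment lengths:
  [0,21): 21 bp
  [21,44): 23 bp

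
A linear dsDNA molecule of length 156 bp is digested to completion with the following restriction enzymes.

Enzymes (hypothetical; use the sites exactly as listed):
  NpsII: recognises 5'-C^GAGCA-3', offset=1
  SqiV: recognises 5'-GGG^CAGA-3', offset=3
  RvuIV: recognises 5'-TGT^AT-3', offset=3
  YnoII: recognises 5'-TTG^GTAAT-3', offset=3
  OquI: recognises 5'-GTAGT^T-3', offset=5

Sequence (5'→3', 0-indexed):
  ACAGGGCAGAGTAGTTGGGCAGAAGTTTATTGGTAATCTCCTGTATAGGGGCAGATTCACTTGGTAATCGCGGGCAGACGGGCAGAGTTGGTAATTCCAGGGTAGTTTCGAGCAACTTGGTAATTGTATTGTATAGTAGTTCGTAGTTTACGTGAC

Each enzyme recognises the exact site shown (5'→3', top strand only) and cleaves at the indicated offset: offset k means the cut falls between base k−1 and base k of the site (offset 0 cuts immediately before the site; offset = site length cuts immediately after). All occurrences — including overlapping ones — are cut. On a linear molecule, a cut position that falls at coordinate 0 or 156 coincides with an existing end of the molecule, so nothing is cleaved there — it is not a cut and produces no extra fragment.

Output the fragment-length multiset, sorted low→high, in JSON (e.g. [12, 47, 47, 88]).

[3,4,5,6,7,7,8,8,8,8,9,9,10,11,12,12,13,16]

Site scan:
  NpsII (CGAGCA, off=1): starts [108] → cuts [109]
  SqiV (GGGCAGA, off=3): starts [3, 16, 48, 71, 79] → cuts [6, 19, 51, 74, 82]
  RvuIV (TGTAT, off=3): starts [41, 124, 129] → cuts [44, 127, 132]
  YnoII (TTGGTAAT, off=3): starts [29, 60, 87, 116] → cuts [32, 63, 90, 119]
  OquI (GTAGTT, off=5): starts [10, 101, 135, 142] → cuts [15, 106, 140, 147]

All cut coordinates (distinct, sorted): [6, 15, 19, 32, 44, 51, 63, 74, 82, 90, 106, 109, 119, 127, 132, 140, 147]

Fragments:
  [0,6): 6 bp
  [6,15): 9 bp
  [15,19): 4 bp
  [19,32): 13 bp
  [32,44): 12 bp
  [44,51): 7 bp
  [51,63): 12 bp
  [63,74): 11 bp
  [74,82): 8 bp
  [82,90): 8 bp
  [90,106): 16 bp
  [106,109): 3 bp
  [109,119): 10 bp
  [119,127): 8 bp
  [127,132): 5 bp
  [132,140): 8 bp
  [140,147): 7 bp
  [147,156): 9 bp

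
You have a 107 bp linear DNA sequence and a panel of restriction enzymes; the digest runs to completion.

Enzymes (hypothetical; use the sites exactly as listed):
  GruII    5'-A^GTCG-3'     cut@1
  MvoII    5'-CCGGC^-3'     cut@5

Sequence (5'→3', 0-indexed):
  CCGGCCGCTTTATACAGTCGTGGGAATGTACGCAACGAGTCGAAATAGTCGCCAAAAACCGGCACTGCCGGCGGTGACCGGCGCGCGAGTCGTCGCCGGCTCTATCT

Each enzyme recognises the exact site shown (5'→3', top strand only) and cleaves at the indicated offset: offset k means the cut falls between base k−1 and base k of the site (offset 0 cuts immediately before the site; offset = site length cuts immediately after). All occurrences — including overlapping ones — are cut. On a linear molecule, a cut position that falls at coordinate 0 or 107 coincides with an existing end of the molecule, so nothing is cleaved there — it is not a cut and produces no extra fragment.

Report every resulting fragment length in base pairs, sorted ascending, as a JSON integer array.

[5,6,7,9,9,10,11,12,16,22]

Per-enzyme occurrences:
  GruII (AGTCG, off=1): starts [15, 37, 46, 87] → cuts [16, 38, 47, 88]
  MvoII (CCGGC, off=5): starts [0, 58, 67, 77, 95] → cuts [5, 63, 72, 82, 100]

All cut coordinates (distinct, sorted): [5, 16, 38, 47, 63, 72, 82, 88, 100]

Fragment lengths:
  [0,5): 5 bp
  [5,16): 11 bp
  [16,38): 22 bp
  [38,47): 9 bp
  [47,63): 16 bp
  [63,72): 9 bp
  [72,82): 10 bp
  [82,88): 6 bp
  [88,100): 12 bp
  [100,107): 7 bp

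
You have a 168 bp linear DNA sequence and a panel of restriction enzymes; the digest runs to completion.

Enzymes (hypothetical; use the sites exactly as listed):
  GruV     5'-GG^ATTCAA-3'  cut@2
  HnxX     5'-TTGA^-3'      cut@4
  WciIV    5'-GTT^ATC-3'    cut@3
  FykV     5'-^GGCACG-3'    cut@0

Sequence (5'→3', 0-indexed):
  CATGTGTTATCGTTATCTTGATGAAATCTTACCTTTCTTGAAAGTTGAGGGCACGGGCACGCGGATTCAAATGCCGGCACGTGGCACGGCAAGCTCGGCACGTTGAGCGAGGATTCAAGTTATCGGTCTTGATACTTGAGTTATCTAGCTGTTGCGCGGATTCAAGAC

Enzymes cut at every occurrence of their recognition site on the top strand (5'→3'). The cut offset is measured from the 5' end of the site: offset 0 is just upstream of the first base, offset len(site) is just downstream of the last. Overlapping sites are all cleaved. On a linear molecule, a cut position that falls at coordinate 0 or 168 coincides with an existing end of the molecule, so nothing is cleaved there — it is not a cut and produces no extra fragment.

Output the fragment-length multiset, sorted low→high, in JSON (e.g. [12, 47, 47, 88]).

[1,3,6,6,6,7,7,7,7,8,9,9,9,10,11,11,14,17,20]

Per-enzyme occurrences:
  GruV (GGATTCAA, off=2): starts [62, 110, 157] → cuts [64, 112, 159]
  HnxX (TTGA, off=4): starts [17, 37, 44, 102, 128, 135] → cuts [21, 41, 48, 106, 132, 139]
  WciIV (GTTATC, off=3): starts [5, 11, 118, 139] → cuts [8, 14, 121, 142]
  FykV (GGCACG, off=0): starts [49, 55, 75, 82, 96] → cuts [49, 55, 75, 82, 96]

All cut coordinates (distinct, sorted): [8, 14, 21, 41, 48, 49, 55, 64, 75, 82, 96, 106, 112, 121, 132, 139, 142, 159]

Fragment lengths:
  [0,8): 8 bp
  [8,14): 6 bp
  [14,21): 7 bp
  [21,41): 20 bp
  [41,48): 7 bp
  [48,49): 1 bp
  [49,55): 6 bp
  [55,64): 9 bp
  [64,75): 11 bp
  [75,82): 7 bp
  [82,96): 14 bp
  [96,106): 10 bp
  [106,112): 6 bp
  [112,121): 9 bp
  [121,132): 11 bp
  [132,139): 7 bp
  [139,142): 3 bp
  [142,159): 17 bp
  [159,168): 9 bp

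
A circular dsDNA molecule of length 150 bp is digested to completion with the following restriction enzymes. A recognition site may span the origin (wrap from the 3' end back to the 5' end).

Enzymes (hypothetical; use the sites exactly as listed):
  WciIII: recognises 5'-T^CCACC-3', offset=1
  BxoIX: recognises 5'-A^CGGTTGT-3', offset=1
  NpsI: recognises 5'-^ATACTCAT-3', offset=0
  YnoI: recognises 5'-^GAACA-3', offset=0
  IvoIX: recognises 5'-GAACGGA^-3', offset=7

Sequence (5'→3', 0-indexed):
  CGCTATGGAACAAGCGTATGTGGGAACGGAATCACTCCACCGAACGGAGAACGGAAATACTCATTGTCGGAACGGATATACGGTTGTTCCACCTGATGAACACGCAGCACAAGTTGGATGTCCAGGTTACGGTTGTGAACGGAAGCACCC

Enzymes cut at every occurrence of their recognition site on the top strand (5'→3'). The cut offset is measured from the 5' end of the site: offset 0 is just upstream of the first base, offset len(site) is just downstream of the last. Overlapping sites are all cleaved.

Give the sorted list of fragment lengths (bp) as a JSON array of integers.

Site scan:
  WciIII TCCACC/1: at [35, 87] ⇒ [36, 88]
  BxoIX ACGGTTGT/1: at [79, 128] ⇒ [80, 129]
  NpsI ATACTCAT/0: at [56] ⇒ [56]
  YnoI GAACA/0: at [7, 97] ⇒ [7, 97]
  IvoIX GAACGGA/7: at [23, 41, 48, 69, 136] ⇒ [30, 48, 55, 76, 143]

All cut coordinates (distinct, sorted): [7, 30, 36, 48, 55, 56, 76, 80, 88, 97, 129, 143]

Fragments:
  7→30: 23 bp
  30→36: 6 bp
  36→48: 12 bp
  48→55: 7 bp
  55→56: 1 bp
  56→76: 20 bp
  76→80: 4 bp
  80→88: 8 bp
  88→97: 9 bp
  97→129: 32 bp
  129→143: 14 bp
  143→7 (wrap): 150-143+7 = 14 bp

[1,4,6,7,8,9,12,14,14,20,23,32]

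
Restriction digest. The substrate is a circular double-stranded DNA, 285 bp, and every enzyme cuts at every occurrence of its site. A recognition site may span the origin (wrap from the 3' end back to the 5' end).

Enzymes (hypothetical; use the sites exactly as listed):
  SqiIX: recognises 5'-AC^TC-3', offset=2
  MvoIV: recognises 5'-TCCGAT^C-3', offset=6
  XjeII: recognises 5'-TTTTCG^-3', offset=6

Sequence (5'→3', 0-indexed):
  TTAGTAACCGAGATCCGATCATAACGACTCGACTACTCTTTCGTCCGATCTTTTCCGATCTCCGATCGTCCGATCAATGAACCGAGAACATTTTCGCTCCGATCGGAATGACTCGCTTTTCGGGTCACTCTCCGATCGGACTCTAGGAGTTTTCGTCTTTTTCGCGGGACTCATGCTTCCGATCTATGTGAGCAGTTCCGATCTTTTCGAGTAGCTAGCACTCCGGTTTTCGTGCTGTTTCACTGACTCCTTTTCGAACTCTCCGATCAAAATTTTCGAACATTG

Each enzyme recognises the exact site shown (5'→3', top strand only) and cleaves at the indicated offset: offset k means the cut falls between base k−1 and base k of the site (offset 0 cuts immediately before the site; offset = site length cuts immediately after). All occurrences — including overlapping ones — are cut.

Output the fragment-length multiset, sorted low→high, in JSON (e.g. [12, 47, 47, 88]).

Scan for sites:
  SqiIX (ACTC, off=2): starts [26, 34, 110, 126, 139, 168, 219, 245, 257] → cuts [28, 36, 112, 128, 141, 170, 221, 247, 259]
  MvoIV (TCCGATC, off=6): starts [13, 43, 53, 60, 68, 97, 130, 177, 196, 261] → cuts [19, 49, 59, 66, 74, 103, 136, 183, 202, 267]
  XjeII (TTTTCG, off=6): starts [90, 116, 149, 158, 203, 226, 250, 272] → cuts [96, 122, 155, 164, 209, 232, 256, 278]

Pooled cuts: [19, 28, 36, 49, 59, 66, 74, 96, 103, 112, 122, 128, 136, 141, 155, 164, 170, 183, 202, 209, 221, 232, 247, 256, 259, 267, 278]

Fragments:
  19→28: 9 bp
  28→36: 8 bp
  36→49: 13 bp
  49→59: 10 bp
  59→66: 7 bp
  66→74: 8 bp
  74→96: 22 bp
  96→103: 7 bp
  103→112: 9 bp
  112→122: 10 bp
  122→128: 6 bp
  128→136: 8 bp
  136→141: 5 bp
  141→155: 14 bp
  155→164: 9 bp
  164→170: 6 bp
  170→183: 13 bp
  183→202: 19 bp
  202→209: 7 bp
  209→221: 12 bp
  221→232: 11 bp
  232→247: 15 bp
  247→256: 9 bp
  256→259: 3 bp
  259→267: 8 bp
  267→278: 11 bp
  278→19 (wrap): 285-278+19 = 26 bp

[3,5,6,6,7,7,7,8,8,8,8,9,9,9,9,10,10,11,11,12,13,13,14,15,19,22,26]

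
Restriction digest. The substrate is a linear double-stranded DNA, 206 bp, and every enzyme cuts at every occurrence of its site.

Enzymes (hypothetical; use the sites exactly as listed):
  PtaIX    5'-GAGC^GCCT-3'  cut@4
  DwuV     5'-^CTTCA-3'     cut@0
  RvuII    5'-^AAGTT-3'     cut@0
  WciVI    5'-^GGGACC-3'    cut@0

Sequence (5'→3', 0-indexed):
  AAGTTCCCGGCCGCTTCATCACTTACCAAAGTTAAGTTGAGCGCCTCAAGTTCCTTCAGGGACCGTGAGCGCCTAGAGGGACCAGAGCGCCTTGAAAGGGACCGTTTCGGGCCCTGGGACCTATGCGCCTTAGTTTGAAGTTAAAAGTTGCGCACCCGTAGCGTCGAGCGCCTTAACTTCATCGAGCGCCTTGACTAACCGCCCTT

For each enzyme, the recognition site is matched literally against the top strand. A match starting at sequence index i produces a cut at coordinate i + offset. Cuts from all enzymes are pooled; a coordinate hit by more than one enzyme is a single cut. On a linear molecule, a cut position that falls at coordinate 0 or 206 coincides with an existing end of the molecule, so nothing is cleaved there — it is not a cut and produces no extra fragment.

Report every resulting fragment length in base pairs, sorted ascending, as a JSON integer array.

[5,5,5,6,7,7,7,9,9,11,11,12,13,15,18,19,22,25]

Per-enzyme occurrences:
  PtaIX (GAGCGCCT, off=4): starts [38, 66, 84, 165, 183] → cuts [42, 70, 88, 169, 187]
  DwuV (CTTCA, off=0): starts [13, 53, 176] → cuts [13, 53, 176]
  RvuII (AAGTT, off=0): starts [0, 28, 33, 47, 137, 144] → cuts [28, 33, 47, 137, 144] (position 0 is a terminus of the linear molecule — no cut)
  WciVI (GGGACC, off=0): starts [58, 77, 97, 115] → cuts [58, 77, 97, 115]

All cut coordinates (distinct, sorted): [13, 28, 33, 42, 47, 53, 58, 70, 77, 88, 97, 115, 137, 144, 169, 176, 187]

Fragments:
  [0,13): 13 bp
  [13,28): 15 bp
  [28,33): 5 bp
  [33,42): 9 bp
  [42,47): 5 bp
  [47,53): 6 bp
  [53,58): 5 bp
  [58,70): 12 bp
  [70,77): 7 bp
  [77,88): 11 bp
  [88,97): 9 bp
  [97,115): 18 bp
  [115,137): 22 bp
  [137,144): 7 bp
  [144,169): 25 bp
  [169,176): 7 bp
  [176,187): 11 bp
  [187,206): 19 bp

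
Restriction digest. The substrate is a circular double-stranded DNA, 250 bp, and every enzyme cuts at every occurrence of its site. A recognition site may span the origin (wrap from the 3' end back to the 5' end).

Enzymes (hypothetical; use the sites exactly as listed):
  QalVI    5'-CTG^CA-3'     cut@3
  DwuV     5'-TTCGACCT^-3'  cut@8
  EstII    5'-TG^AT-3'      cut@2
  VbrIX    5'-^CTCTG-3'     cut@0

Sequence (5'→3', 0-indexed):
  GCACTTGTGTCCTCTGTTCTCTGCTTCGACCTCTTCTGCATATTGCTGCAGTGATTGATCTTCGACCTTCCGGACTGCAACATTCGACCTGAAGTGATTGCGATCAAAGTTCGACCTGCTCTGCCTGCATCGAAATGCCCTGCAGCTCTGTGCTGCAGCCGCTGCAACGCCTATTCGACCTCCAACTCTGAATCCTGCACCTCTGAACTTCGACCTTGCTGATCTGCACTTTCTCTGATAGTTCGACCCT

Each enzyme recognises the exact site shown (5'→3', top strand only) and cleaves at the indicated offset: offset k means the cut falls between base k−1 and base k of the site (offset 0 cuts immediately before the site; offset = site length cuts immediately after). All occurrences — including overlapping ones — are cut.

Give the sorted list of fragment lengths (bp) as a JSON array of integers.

[1,3,3,4,4,5,5,5,5,6,6,6,7,9,9,9,10,10,10,11,12,13,14,14,15,16,17,21]

Scan for sites:
  QalVI (CTGCA, off=3): starts [35, 45, 74, 124, 139, 152, 161, 194, 223, 248] → cuts [1, 38, 48, 77, 127, 142, 155, 164, 197, 226]
  DwuV (TTCGACCT, off=8): starts [24, 60, 82, 109, 173, 208] → cuts [32, 68, 90, 117, 181, 216]
  EstII (TGAT, off=2): starts [51, 55, 94, 219, 235] → cuts [53, 57, 96, 221, 237]
  VbrIX (CTCTG, off=0): starts [11, 18, 118, 145, 185, 200, 232] → cuts [11, 18, 118, 145, 185, 200, 232]

All cut coordinates (distinct, sorted): [1, 11, 18, 32, 38, 48, 53, 57, 68, 77, 90, 96, 117, 118, 127, 142, 145, 155, 164, 181, 185, 197, 200, 216, 221, 226, 232, 237]

Fragments:
  1→11: 10 bp
  11→18: 7 bp
  18→32: 14 bp
  32→38: 6 bp
  38→48: 10 bp
  48→53: 5 bp
  53→57: 4 bp
  57→68: 11 bp
  68→77: 9 bp
  77→90: 13 bp
  90→96: 6 bp
  96→117: 21 bp
  117→118: 1 bp
  118→127: 9 bp
  127→142: 15 bp
  142→145: 3 bp
  145→155: 10 bp
  155→164: 9 bp
  164→181: 17 bp
  181→185: 4 bp
  185→197: 12 bp
  197→200: 3 bp
  200→216: 16 bp
  216→221: 5 bp
  221→226: 5 bp
  226→232: 6 bp
  232→237: 5 bp
  237→1 (wrap): 250-237+1 = 14 bp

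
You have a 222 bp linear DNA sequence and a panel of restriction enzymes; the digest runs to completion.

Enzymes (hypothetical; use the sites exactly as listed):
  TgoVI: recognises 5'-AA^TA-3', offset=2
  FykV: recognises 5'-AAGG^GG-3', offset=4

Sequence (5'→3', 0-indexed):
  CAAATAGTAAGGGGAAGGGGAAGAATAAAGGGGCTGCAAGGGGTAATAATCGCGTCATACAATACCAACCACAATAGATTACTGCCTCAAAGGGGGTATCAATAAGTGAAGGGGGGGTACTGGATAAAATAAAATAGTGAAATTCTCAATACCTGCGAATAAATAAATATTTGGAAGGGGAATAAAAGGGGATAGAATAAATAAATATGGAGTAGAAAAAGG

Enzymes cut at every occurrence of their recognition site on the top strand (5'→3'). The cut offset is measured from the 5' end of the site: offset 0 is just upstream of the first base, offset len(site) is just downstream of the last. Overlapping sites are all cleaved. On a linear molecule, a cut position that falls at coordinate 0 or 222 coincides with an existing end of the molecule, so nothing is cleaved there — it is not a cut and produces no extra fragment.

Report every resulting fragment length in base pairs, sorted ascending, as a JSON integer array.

[4,4,4,4,4,4,5,5,6,6,7,7,8,8,9,10,10,10,11,12,15,16,17,17,19]

Site scan:
  TgoVI (AATA, off=2): starts [2, 23, 44, 60, 72, 100, 127, 132, 147, 157, 161, 165, 180, 195, 199, 203] → cuts [4, 25, 46, 62, 74, 102, 129, 134, 149, 159, 163, 167, 182, 197, 201, 205]
  FykV (AAGGGG, off=4): starts [8, 14, 27, 37, 89, 108, 174, 185] → cuts [12, 18, 31, 41, 93, 112, 178, 189]

All cut coordinates (distinct, sorted): [4, 12, 18, 25, 31, 41, 46, 62, 74, 93, 102, 112, 129, 134, 149, 159, 163, 167, 178, 182, 189, 197, 201, 205]

Fragment lengths:
  [0,4): 4 bp
  [4,12): 8 bp
  [12,18): 6 bp
  [18,25): 7 bp
  [25,31): 6 bp
  [31,41): 10 bp
  [41,46): 5 bp
  [46,62): 16 bp
  [62,74): 12 bp
  [74,93): 19 bp
  [93,102): 9 bp
  [102,112): 10 bp
  [112,129): 17 bp
  [129,134): 5 bp
  [134,149): 15 bp
  [149,159): 10 bp
  [159,163): 4 bp
  [163,167): 4 bp
  [167,178): 11 bp
  [178,182): 4 bp
  [182,189): 7 bp
  [189,197): 8 bp
  [197,201): 4 bp
  [201,205): 4 bp
  [205,222): 17 bp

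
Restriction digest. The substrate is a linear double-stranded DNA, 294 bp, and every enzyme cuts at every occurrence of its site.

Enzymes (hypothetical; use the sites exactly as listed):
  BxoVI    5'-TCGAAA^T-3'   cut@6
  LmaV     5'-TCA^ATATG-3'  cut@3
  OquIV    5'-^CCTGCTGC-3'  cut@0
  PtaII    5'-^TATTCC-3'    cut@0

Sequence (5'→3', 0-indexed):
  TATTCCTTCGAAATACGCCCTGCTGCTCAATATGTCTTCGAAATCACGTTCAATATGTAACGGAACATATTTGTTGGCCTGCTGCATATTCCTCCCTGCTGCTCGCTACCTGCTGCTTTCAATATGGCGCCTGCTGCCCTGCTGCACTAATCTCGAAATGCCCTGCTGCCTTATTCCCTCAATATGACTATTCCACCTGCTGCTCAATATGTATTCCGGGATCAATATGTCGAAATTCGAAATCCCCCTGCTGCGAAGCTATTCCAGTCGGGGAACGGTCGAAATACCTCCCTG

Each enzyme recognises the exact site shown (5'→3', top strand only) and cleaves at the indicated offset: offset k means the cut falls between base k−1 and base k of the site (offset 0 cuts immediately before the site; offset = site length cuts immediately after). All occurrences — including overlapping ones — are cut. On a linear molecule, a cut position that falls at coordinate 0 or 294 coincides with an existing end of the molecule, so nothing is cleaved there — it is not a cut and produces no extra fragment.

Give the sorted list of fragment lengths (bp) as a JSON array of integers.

[3,4,5,5,7,7,7,8,8,8,9,9,10,10,10,11,11,11,13,13,13,13,14,14,21,25,25]

Scan for sites:
  BxoVI (TCGAAAT, off=6): starts [7, 37, 152, 229, 236, 278] → cuts [13, 43, 158, 235, 242, 284]
  LmaV (TCAATATG, off=3): starts [26, 49, 118, 178, 203, 221] → cuts [29, 52, 121, 181, 206, 224]
  OquIV (CCTGCTGC, off=0): starts [18, 77, 94, 108, 129, 137, 161, 195, 246] → cuts [18, 77, 94, 108, 129, 137, 161, 195, 246]
  PtaII (TATTCC, off=0): starts [0, 86, 171, 188, 211, 259] → cuts [86, 171, 188, 211, 259] (position 0 is a terminus of the linear molecule — no cut)

Pooled cuts: [13, 18, 29, 43, 52, 77, 86, 94, 108, 121, 129, 137, 158, 161, 171, 181, 188, 195, 206, 211, 224, 235, 242, 246, 259, 284]

Fragments:
  [0,13): 13 bp
  [13,18): 5 bp
  [18,29): 11 bp
  [29,43): 14 bp
  [43,52): 9 bp
  [52,77): 25 bp
  [77,86): 9 bp
  [86,94): 8 bp
  [94,108): 14 bp
  [108,121): 13 bp
  [121,129): 8 bp
  [129,137): 8 bp
  [137,158): 21 bp
  [158,161): 3 bp
  [161,171): 10 bp
  [171,181): 10 bp
  [181,188): 7 bp
  [188,195): 7 bp
  [195,206): 11 bp
  [206,211): 5 bp
  [211,224): 13 bp
  [224,235): 11 bp
  [235,242): 7 bp
  [242,246): 4 bp
  [246,259): 13 bp
  [259,284): 25 bp
  [284,294): 10 bp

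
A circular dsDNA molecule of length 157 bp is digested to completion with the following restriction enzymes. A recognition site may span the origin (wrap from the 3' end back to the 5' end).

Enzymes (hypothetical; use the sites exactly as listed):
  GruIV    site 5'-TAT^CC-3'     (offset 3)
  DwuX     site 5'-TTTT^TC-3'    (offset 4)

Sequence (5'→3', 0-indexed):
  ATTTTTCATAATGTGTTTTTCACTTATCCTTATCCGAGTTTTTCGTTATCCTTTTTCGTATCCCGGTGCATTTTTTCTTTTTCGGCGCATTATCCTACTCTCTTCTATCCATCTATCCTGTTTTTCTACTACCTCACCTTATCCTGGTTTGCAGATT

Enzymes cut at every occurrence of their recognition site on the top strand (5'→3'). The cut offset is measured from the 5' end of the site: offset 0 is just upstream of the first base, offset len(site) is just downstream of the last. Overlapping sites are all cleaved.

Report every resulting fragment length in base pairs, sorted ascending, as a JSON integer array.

Per-enzyme occurrences:
  GruIV TATCC/3: at [24, 30, 46, 58, 90, 105, 113, 139] ⇒ [27, 33, 49, 61, 93, 108, 116, 142]
  DwuX TTTTTC/4: at [1, 15, 38, 51, 71, 77, 120] ⇒ [5, 19, 42, 55, 75, 81, 124]

All cut coordinates (distinct, sorted): [5, 19, 27, 33, 42, 49, 55, 61, 75, 81, 93, 108, 116, 124, 142]

Fragments:
  5→19: 14 bp
  19→27: 8 bp
  27→33: 6 bp
  33→42: 9 bp
  42→49: 7 bp
  49→55: 6 bp
  55→61: 6 bp
  61→75: 14 bp
  75→81: 6 bp
  81→93: 12 bp
  93→108: 15 bp
  108→116: 8 bp
  116→124: 8 bp
  124→142: 18 bp
  142→5 (wrap): 157-142+5 = 20 bp

[6,6,6,6,7,8,8,8,9,12,14,14,15,18,20]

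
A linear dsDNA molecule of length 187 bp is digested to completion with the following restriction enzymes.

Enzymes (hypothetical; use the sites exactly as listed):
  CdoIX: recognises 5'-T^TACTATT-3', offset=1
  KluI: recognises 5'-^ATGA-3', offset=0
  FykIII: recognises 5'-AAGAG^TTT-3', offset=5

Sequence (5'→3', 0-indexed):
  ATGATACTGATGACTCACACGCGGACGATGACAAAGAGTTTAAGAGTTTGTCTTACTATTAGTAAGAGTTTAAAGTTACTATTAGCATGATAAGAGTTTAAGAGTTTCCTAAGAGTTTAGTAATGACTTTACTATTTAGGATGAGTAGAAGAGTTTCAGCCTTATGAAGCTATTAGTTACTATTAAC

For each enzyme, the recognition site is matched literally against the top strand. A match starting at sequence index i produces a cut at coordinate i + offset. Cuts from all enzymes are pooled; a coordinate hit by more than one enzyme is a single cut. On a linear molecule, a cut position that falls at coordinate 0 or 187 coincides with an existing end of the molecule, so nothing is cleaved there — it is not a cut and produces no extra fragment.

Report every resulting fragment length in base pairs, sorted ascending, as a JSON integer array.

[7,7,7,8,8,8,9,10,10,10,10,11,11,11,13,14,15,18]

Scan for sites:
  CdoIX TTACTATT/1: at [52, 75, 128, 176] ⇒ [53, 76, 129, 177]
  KluI ATGA/0: at [0, 9, 27, 86, 122, 140, 163] ⇒ [9, 27, 86, 122, 140, 163] (position 0 is a terminus of the linear molecule — no cut)
  FykIII AAGAGTTT/5: at [33, 41, 63, 91, 99, 110, 148] ⇒ [38, 46, 68, 96, 104, 115, 153]

All cut coordinates (distinct, sorted): [9, 27, 38, 46, 53, 68, 76, 86, 96, 104, 115, 122, 129, 140, 153, 163, 177]

Fragments:
  [0,9): 9 bp
  [9,27): 18 bp
  [27,38): 11 bp
  [38,46): 8 bp
  [46,53): 7 bp
  [53,68): 15 bp
  [68,76): 8 bp
  [76,86): 10 bp
  [86,96): 10 bp
  [96,104): 8 bp
  [104,115): 11 bp
  [115,122): 7 bp
  [122,129): 7 bp
  [129,140): 11 bp
  [140,153): 13 bp
  [153,163): 10 bp
  [163,177): 14 bp
  [177,187): 10 bp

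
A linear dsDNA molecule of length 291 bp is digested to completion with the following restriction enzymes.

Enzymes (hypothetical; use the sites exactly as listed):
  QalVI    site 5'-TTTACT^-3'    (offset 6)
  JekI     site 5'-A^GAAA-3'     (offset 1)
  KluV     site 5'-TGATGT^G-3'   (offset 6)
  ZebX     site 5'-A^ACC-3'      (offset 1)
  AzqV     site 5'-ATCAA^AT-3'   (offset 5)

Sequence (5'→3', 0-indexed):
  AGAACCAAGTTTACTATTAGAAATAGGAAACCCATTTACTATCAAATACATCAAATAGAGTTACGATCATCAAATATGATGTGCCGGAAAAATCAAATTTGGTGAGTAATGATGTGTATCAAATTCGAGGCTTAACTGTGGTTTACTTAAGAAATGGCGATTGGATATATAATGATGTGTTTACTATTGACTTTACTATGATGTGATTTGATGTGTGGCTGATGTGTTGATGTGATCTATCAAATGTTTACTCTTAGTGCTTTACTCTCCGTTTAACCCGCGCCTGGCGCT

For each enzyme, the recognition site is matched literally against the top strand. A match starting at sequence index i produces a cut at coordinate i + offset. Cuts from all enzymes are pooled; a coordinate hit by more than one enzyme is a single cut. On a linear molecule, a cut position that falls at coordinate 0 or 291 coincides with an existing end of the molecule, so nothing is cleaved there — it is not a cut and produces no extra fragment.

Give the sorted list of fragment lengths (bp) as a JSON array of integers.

Site scan:
  QalVI TTTACT/6: at [9, 34, 141, 179, 191, 246, 260] ⇒ [15, 40, 147, 185, 197, 252, 266]
  JekI AGAAA/1: at [18, 149] ⇒ [19, 150]
  KluV TGATGTG/6: at [76, 109, 172, 198, 208, 219, 227] ⇒ [82, 115, 178, 204, 214, 225, 233]
  ZebX AACC/1: at [2, 28, 274] ⇒ [3, 29, 275]
  AzqV ATCAAAT/5: at [40, 49, 68, 91, 117, 238] ⇒ [45, 54, 73, 96, 122, 243]

Pooled cuts: [3, 15, 19, 29, 40, 45, 54, 73, 82, 96, 115, 122, 147, 150, 178, 185, 197, 204, 214, 225, 233, 243, 252, 266, 275]

Fragment lengths:
  [0,3): 3 bp
  [3,15): 12 bp
  [15,19): 4 bp
  [19,29): 10 bp
  [29,40): 11 bp
  [40,45): 5 bp
  [45,54): 9 bp
  [54,73): 19 bp
  [73,82): 9 bp
  [82,96): 14 bp
  [96,115): 19 bp
  [115,122): 7 bp
  [122,147): 25 bp
  [147,150): 3 bp
  [150,178): 28 bp
  [178,185): 7 bp
  [185,197): 12 bp
  [197,204): 7 bp
  [204,214): 10 bp
  [214,225): 11 bp
  [225,233): 8 bp
  [233,243): 10 bp
  [243,252): 9 bp
  [252,266): 14 bp
  [266,275): 9 bp
  [275,291): 16 bp

[3,3,4,5,7,7,7,8,9,9,9,9,10,10,10,11,11,12,12,14,14,16,19,19,25,28]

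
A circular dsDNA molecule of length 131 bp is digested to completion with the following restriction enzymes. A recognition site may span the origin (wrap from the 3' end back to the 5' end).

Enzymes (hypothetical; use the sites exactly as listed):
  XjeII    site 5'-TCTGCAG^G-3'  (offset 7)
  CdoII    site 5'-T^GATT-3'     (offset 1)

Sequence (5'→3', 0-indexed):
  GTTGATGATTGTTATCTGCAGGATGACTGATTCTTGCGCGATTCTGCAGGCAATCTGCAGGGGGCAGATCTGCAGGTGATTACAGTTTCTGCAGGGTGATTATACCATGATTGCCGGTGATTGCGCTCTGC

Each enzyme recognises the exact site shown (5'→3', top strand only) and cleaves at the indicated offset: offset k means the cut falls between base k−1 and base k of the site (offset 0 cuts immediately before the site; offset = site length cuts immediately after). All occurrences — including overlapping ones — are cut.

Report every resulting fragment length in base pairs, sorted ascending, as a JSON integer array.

[2,3,7,10,11,11,15,15,17,19,21]

Site scan:
  XjeII (TCTGCAGG, off=7): starts [14, 42, 53, 68, 87] → cuts [21, 49, 60, 75, 94]
  CdoII (TGATT, off=1): starts [5, 27, 76, 96, 107, 117] → cuts [6, 28, 77, 97, 108, 118]

Pooled cuts: [6, 21, 28, 49, 60, 75, 77, 94, 97, 108, 118]

Fragments:
  6→21: 15 bp
  21→28: 7 bp
  28→49: 21 bp
  49→60: 11 bp
  60→75: 15 bp
  75→77: 2 bp
  77→94: 17 bp
  94→97: 3 bp
  97→108: 11 bp
  108→118: 10 bp
  118→6 (wrap): 131-118+6 = 19 bp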